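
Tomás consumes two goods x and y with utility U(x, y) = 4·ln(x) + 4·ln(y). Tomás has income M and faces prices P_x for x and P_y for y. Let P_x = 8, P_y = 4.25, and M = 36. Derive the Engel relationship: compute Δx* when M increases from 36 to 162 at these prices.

MU_x/MU_y = (4·y)/(4·x); tangency sets this equal to P_x/P_y.
So 4·P_y·y = 4·P_x·x; combined with the budget, a share 0.5 of income goes to x.
Demand: x*(P_x,P_y,M) = 0.5·M/P_x and y* = 0.5·M/P_y.
At P_x=8, P_y=4.25, M=36: x* = 0.5·36/8 = 2.25.
At M' = 162: x* = 10.125. Change: 10.125 − 2.25 = 7.875.

Δx* = 7.875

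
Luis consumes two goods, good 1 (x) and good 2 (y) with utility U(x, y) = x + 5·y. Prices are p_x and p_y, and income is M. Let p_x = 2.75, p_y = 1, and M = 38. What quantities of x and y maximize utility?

y gives more utility per dollar, so spend all income on y: y* = M/p_y, x* = 0.
Numerically: x* = 0, y* = 38.

x* = 0, y* = 38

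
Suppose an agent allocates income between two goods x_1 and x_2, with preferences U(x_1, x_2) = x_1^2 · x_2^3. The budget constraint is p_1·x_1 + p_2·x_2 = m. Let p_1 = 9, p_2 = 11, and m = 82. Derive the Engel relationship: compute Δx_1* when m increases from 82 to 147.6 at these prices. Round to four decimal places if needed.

Demand: x_1*(p_1,p_2,m) = 0.4·m/p_1 and x_2* = 0.6·m/p_2.
At p_1=9, p_2=11, m=82: x_1* = 0.4·82/9 = 3.6444.
At m' = 147.6: x_1* = 6.56. Change: 6.56 − 3.6444 = 2.9156.

Δx_1* = 2.9156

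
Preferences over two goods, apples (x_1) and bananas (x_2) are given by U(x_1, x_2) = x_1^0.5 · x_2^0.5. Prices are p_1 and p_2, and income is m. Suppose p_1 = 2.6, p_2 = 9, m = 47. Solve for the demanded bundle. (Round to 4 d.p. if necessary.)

x_1* = 9.0385, x_2* = 2.6111

MU_x_1/MU_x_2 = (0.5·x_2)/(0.5·x_1); tangency sets this equal to p_1/p_2.
So 0.5·p_2·x_2 = 0.5·p_1·x_1; combined with the budget, a share 0.5 of income goes to x_1.
Demand: x_1*(p_1,p_2,m) = 0.5·m/p_1 and x_2* = 0.5·m/p_2.
At p_1=2.6, p_2=9, m=47: x_1* = 0.5·47/2.6 = 9.0385, x_2* = 2.6111.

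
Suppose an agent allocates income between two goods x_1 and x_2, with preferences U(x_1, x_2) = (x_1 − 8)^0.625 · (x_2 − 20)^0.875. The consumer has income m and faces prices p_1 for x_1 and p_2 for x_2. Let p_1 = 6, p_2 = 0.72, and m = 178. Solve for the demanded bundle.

This is Cobb-Douglas in (x_1−8, x_2−20): tangency gives 0.625·p_2·(x_2−20) = 0.875·p_1·(x_1−8).
After buying the subsistence bundle (8, 20), a share 5/12 of the remaining income goes to x_1: x_1* = 8 + 5/12·(m − 8p_1 − 20p_2)/p_1.
Discretionary income = 178 − 8·6 − 20·0.72 = 115.6; x_1* = 8 + 5/12·115.6/6 = 16.0278; x_2* = 20 + 7/12·115.6/0.72 = 113.6574.

x_1* = 16.0278, x_2* = 113.6574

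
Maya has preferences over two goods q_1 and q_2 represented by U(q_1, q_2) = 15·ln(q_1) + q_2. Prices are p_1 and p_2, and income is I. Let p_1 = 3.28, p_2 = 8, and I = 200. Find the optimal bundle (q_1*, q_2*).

Set MRS = p_1/p_2: (15/q_1)/1 = p_1/p_2.
So q_1*(p_1,p_2) = 15·p_2/p_1, independent of income; and q_2* = (I − 15·p_2)/p_2.
At the given prices: q_1* = 15·8/3.28 = 36.5854, and q_2* = 10.

q_1* = 36.5854, q_2* = 10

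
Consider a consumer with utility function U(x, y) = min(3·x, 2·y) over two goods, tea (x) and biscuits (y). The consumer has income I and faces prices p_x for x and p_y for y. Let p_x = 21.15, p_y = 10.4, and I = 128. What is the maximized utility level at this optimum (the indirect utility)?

V = 10.449

With perfect complements, no substitution: consume in ratio x:y = 2:3.
Budget: p_x·x + p_y·(3/2)·x = I, so (2·p_x + 3·p_y)·x = 2·I.
Demand: x*(p_x,p_y,I) = 2·I/(2·p_x + 3·p_y), y* = 3·I/(2·p_x + 3·p_y).
Here 2·21.15 + 3·10.4 = 73.5, giving x* = 3.483 and y* = 5.2245.
Utility at the optimum: U(3.483, 5.2245) = 10.449.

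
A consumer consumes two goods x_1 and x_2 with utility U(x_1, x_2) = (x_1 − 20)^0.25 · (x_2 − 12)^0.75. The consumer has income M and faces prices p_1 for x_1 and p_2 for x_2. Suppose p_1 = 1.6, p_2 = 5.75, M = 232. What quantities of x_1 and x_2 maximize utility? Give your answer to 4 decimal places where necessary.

x_1* = 40.4688, x_2* = 29.087

MRS = (1/3)·(x_2−12)/(x_1−20). Tangency with p_1/p_2 gives x_2−12 = 3·(p_1/p_2)·(x_1−20).
After buying the subsistence bundle (20, 12), a share 0.25 of the remaining income goes to x_1: x_1* = 20 + 0.25·(M − 20p_1 − 12p_2)/p_1.
Discretionary income = 232 − 20·1.6 − 12·5.75 = 131; x_1* = 20 + 0.25·131/1.6 = 40.4688; x_2* = 12 + 0.75·131/5.75 = 29.087.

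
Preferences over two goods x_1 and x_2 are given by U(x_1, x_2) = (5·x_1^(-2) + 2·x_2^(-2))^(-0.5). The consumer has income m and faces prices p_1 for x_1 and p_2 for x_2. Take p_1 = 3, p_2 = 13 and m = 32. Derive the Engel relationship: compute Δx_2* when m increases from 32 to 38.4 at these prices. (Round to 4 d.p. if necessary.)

Δx_2* = 0.3259

From the CES first-order condition, (5/2)·(x_2/x_1)^(3) = p_1/p_2.
Solve for the ratio: x_2/x_1 = [(2/5)·p_1/p_2]^(1/3).
Substitute x_2 = (x_2/x_1)·x_1 into the budget: x_1* = m/(p_1 + p_2·(x_2/x_1)).
Numerically x_2/x_1 = 0.451938, so x_1* = 32/(3 + 13·0.451938) = 3.6056 and x_2* = 0.451938·3.6056 = 1.6295.
At m' = 38.4: x_2* = 1.9554. Change: 1.9554 − 1.6295 = 0.3259.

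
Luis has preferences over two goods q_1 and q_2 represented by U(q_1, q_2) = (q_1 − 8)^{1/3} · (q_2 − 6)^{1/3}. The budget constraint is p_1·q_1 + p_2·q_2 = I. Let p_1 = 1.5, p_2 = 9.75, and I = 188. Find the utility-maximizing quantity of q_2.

Let q_1' = q_1−8, q_2' = q_2−6. MRS = q_2'/q_1' = p_1/p_2.
After buying the subsistence bundle (8, 6), a share 0.5 of the remaining income goes to q_1: q_1* = 8 + 0.5·(I − 8p_1 − 6p_2)/p_1.
Discretionary income = 188 − 8·1.5 − 6·9.75 = 117.5; q_2* = 6 + 0.5·117.5/9.75 = 12.0256.

q_2* = 12.0256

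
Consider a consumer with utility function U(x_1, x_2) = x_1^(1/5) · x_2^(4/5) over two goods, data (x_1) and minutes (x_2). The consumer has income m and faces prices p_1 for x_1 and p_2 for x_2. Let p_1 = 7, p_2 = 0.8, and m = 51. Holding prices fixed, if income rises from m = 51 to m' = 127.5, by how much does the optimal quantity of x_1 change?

Demand: x_1*(p_1,p_2,m) = 0.2·m/p_1 and x_2* = 0.8·m/p_2.
At p_1=7, p_2=0.8, m=51: x_1* = 0.2·51/7 = 1.4571.
At m' = 127.5: x_1* = 3.6429. Change: 3.6429 − 1.4571 = 2.1857.

Δx_1* = 2.1857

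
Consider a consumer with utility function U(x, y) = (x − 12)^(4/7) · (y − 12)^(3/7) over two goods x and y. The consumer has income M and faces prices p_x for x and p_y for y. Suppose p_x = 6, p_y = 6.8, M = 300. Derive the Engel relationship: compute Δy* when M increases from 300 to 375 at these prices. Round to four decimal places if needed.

Let x' = x−12, y' = y−12. MRS = (4/3)·y'/x' = p_x/p_y.
After buying the subsistence bundle (12, 12), a share 4/7 of the remaining income goes to x: x* = 12 + 4/7·(M − 12p_x − 12p_y)/p_x.
Discretionary income = 300 − 12·6 − 12·6.8 = 146.4; y* = 12 + 3/7·146.4/6.8 = 21.2269.
At M' = 375: y* = 25.9538. Change: 25.9538 − 21.2269 = 4.7269.

Δy* = 4.7269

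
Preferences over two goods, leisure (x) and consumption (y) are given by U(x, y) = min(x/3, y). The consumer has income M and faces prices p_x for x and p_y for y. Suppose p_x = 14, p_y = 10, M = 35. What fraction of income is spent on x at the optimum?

share on x = 0.8077

With perfect complements, no substitution: consume in ratio x:y = 3:1.
Budget: p_x·x + p_y·(1/3)·x = M, so (3·p_x + p_y)·x = 3·M.
Demand: x*(p_x,p_y,M) = 3·M/(3·p_x + p_y), y* = M/(3·p_x + p_y).
Here 3·14 + 10 = 52, giving x* = 2.0192 and y* = 0.6731.
Expenditure on x: 14·2.0192 = 28.2692; share = 0.8077.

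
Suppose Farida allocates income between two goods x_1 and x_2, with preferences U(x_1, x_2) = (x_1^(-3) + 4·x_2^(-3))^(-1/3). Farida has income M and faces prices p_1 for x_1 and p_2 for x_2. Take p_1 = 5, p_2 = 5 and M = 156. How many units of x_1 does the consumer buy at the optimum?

MU_x_1 ∝ x_1^(-4), MU_x_2 ∝ 4·x_2^(-4), so MRS = (1/4)·(x_2/x_1)^(4) = p_1/p_2.
Solve for the ratio: x_2/x_1 = [4·p_1/p_2]^(0.25).
Substitute x_2 = (x_2/x_1)·x_1 into the budget: x_1* = M/(p_1 + p_2·(x_2/x_1)).
Numerically x_2/x_1 = 1.414214, so x_1* = 156/(5 + 5·1.414214) = 12.9235.

x_1* = 12.9235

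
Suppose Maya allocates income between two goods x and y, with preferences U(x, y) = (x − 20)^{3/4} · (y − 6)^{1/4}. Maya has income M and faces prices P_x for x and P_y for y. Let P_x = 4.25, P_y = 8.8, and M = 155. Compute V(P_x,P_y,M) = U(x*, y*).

V = 1.9226

Let x' = x−20, y' = y−6. MRS = 3·y'/x' = P_x/P_y.
Substituting into the budget: x* = 20 + 0.75·(M − 20·P_x − 6·P_y)/P_x, and y* = 6 + 0.25·(…)/P_y.
Discretionary income = 155 − 20·4.25 − 6·8.8 = 17.2; x* = 20 + 0.75·17.2/4.25 = 23.0353; y* = 6 + 0.25·17.2/8.8 = 6.4886.
Utility at the optimum: U(23.0353, 6.4886) = 1.9226.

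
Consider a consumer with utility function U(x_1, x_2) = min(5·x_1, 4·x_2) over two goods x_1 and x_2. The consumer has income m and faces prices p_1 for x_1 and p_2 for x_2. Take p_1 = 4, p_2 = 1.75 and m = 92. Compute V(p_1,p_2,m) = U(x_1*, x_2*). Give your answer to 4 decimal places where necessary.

V = 74.3434

With perfect complements, no substitution: consume in ratio x_1:x_2 = 4:5.
Budget: p_1·x_1 + p_2·(5/4)·x_1 = m, so (4·p_1 + 5·p_2)·x_1 = 4·m.
Demand: x_1*(p_1,p_2,m) = 4·m/(4·p_1 + 5·p_2), x_2* = 5·m/(4·p_1 + 5·p_2).
Here 4·4 + 5·1.75 = 24.75, giving x_1* = 14.8687 and x_2* = 18.5859.
Utility at the optimum: U(14.8687, 18.5859) = 74.3434.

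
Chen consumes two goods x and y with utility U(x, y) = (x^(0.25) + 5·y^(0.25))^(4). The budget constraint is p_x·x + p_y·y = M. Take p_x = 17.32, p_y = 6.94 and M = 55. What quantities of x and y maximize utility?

MRS = MU_x/MU_y = (1/5)·(y/x)^(0.75). Set equal to p_x/p_y.
Hence y/x = (5·p_x/p_y)^(1/(0.75)), i.e. raised to the 4/3 power.
With the ratio pinned down, the budget gives x* = M/(p_x + p_y·(y/x)) and y* = (y/x)·x*.
Numerically y/x = 28.943068, so x* = 55/(17.32 + 6.94·28.943068) = 0.2521 and y* = 28.943068·0.2521 = 7.296.

x* = 0.2521, y* = 7.296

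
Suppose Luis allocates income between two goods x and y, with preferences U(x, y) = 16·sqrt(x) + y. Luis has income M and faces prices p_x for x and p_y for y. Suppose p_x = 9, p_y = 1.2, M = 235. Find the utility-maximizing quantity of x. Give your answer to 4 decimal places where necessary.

MU_x = 8/√x, MU_y = 1. Tangency: 8/√x = p_x/p_y.
Solve: √x = 8·p_y/p_x, so x*(p_x,p_y) = (8·p_y/p_x)², and y* = (M − p_x·x*)/p_y.
Plugging in: x* = (8·1.2/9)² = 1.1378.

x* = 1.1378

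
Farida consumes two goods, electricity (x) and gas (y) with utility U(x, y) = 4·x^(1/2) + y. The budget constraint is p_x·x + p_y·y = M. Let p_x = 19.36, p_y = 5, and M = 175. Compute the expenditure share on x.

share on x = 0.0295

Utility is quasi-linear in y; the FOC for x is 2/√x = p_x/p_y.
Thus x* = (2·p_y/p_x)² — independent of M — with the rest of income spent on y.
Plugging in: x* = (2·5/19.36)² = 0.2668, y* = 33.9669.
Expenditure on x: 19.36·0.2668 = 5.1653; share = 0.0295.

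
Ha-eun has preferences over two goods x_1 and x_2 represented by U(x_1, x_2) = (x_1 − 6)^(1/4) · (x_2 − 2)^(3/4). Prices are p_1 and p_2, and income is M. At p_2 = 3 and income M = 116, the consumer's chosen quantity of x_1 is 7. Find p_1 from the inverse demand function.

p_1 = 11

Let x_1' = x_1−6, x_2' = x_2−2. MRS = (1/3)·x_2'/x_1' = p_1/p_2.
Substituting into the budget: x_1* = 6 + 0.25·(M − 6·p_1 − 2·p_2)/p_1, and x_2* = 2 + 0.75·(…)/p_2.
Set x_1* = 7 in the demand function and solve for p_1: p_1 = 11.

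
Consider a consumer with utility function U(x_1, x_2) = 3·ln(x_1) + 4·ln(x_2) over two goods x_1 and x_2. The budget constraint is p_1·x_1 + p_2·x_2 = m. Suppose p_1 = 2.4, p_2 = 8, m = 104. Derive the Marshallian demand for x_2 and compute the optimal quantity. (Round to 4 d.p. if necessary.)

MU_x_1/MU_x_2 = (3·x_2)/(4·x_1); tangency sets this equal to p_1/p_2.
Rearranging, p_2·x_2 = (4/3)·p_1·x_1. Substituting into the budget gives p_1·x_1·(1 + (4/3)) = m.
Demand: x_1*(p_1,p_2,m) = 3/7·m/p_1 and x_2* = 4/7·m/p_2.
At p_1=2.4, p_2=8, m=104: x_2* = 4/7·104/8 = 7.4286.

x_2* = 7.4286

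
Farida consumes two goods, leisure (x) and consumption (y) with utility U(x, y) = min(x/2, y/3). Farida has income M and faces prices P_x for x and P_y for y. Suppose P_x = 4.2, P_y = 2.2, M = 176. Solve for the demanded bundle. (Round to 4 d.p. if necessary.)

x* = 23.4667, y* = 35.2

Leontief preferences: the optimum is at the kink where x/2 = y/3, i.e. y = (3/2)·x.
Budget: P_x·x + P_y·(3/2)·x = M, so (2·P_x + 3·P_y)·x = 2·M.
Demand: x*(P_x,P_y,M) = 2·M/(2·P_x + 3·P_y), y* = 3·M/(2·P_x + 3·P_y).
Here 2·4.2 + 3·2.2 = 15, giving x* = 23.4667 and y* = 35.2.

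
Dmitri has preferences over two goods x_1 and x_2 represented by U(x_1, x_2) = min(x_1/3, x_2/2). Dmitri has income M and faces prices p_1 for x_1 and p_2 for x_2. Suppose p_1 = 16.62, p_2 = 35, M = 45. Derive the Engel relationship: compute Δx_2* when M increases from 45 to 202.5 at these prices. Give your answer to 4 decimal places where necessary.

Δx_2* = 2.6281

With perfect complements, no substitution: consume in ratio x_1:x_2 = 3:2.
Budget: p_1·x_1 + p_2·(2/3)·x_1 = M, so (3·p_1 + 2·p_2)·x_1 = 3·M.
Demand: x_1*(p_1,p_2,M) = 3·M/(3·p_1 + 2·p_2), x_2* = 2·M/(3·p_1 + 2·p_2).
Here 3·16.62 + 2·35 = 119.86, giving x_2* = 0.7509.
At M' = 202.5: x_2* = 3.3789. Change: 3.3789 − 0.7509 = 2.6281.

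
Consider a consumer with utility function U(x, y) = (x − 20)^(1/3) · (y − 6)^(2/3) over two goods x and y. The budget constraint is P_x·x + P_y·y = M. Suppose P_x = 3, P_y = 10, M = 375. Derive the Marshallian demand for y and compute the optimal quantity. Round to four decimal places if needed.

This is Cobb-Douglas in (x−20, y−6): tangency gives 1/3·P_y·(y−6) = 2/3·P_x·(x−20).
Substituting into the budget: x* = 20 + 1/3·(M − 20·P_x − 6·P_y)/P_x, and y* = 6 + 2/3·(…)/P_y.
Discretionary income = 375 − 20·3 − 6·10 = 255; y* = 6 + 2/3·255/10 = 23.

y* = 23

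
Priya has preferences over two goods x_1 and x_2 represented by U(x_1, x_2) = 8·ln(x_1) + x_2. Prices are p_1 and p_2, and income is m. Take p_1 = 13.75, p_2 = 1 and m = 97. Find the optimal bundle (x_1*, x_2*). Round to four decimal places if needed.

x_1* = 0.5818, x_2* = 89

So x_1*(p_1,p_2) = 8·p_2/p_1, independent of income; and x_2* = (m − 8·p_2)/p_2.
At the given prices: x_1* = 8·1/13.75 = 0.5818, and x_2* = 89.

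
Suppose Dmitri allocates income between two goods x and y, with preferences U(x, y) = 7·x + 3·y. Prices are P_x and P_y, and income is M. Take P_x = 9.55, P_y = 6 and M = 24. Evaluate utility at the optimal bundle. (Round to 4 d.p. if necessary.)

V = 17.5916

Perfect substitutes: compare marginal utility per dollar. 7/P_x vs 3/P_y → 0.733 vs 0.5.
x gives more utility per dollar, so spend all income on x: x* = M/P_x, y* = 0.
Numerically: x* = 2.5131, y* = 0.
Utility at the optimum: U(2.5131, 0) = 17.5916.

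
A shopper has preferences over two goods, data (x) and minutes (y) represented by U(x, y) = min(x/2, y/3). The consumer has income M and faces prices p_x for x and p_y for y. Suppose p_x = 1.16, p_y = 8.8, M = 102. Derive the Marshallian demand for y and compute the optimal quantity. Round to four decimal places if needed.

Leontief preferences: the optimum is at the kink where x/2 = y/3, i.e. y = (3/2)·x.
Budget: p_x·x + p_y·(3/2)·x = M, so (2·p_x + 3·p_y)·x = 2·M.
Demand: x*(p_x,p_y,M) = 2·M/(2·p_x + 3·p_y), y* = 3·M/(2·p_x + 3·p_y).
Here 2·1.16 + 3·8.8 = 28.72, giving y* = 10.6546.

y* = 10.6546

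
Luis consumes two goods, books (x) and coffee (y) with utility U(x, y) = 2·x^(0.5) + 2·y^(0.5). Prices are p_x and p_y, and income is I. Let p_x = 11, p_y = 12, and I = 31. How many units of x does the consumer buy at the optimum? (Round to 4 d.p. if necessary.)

MU_x ∝ 2·x^(-0.5), MU_y ∝ 2·y^(-0.5), so MRS = (y/x)^(0.5) = p_x/p_y.
Hence y/x = (p_x/p_y)^(1/(0.5)), i.e. raised to the 2 power.
Substitute y = (y/x)·x into the budget: x* = I/(p_x + p_y·(y/x)).
Numerically y/x = 0.840278, so x* = 31/(11 + 12·0.840278) = 1.4704.

x* = 1.4704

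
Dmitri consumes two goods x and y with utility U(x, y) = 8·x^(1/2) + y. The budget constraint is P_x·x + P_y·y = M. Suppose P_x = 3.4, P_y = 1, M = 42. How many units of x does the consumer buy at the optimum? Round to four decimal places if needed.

Set MRS = P_x/P_y: 4·x^(−1/2) = P_x/P_y.
Thus x* = (4·P_y/P_x)² — independent of M — with the rest of income spent on y.
Plugging in: x* = (4·1/3.4)² = 1.3841.

x* = 1.3841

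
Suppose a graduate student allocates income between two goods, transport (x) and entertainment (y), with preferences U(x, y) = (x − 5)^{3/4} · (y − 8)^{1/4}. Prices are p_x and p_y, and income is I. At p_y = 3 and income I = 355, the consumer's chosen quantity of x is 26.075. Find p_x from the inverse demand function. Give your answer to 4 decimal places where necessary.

This is Cobb-Douglas in (x−5, y−8): tangency gives 0.75·p_y·(y−8) = 0.25·p_x·(x−5).
After buying the subsistence bundle (5, 8), a share 0.75 of the remaining income goes to x: x* = 5 + 0.75·(I − 5p_x − 8p_y)/p_x.
Set x* = 26.075 in the demand function and solve for p_x: p_x = 10.

p_x = 10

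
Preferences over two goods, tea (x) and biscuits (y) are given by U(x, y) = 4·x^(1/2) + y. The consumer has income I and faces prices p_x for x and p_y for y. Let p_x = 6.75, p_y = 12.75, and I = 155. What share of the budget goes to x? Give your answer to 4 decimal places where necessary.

share on x = 0.6215

MU_x = 2/√x, MU_y = 1. Tangency: 2/√x = p_x/p_y.
Solve: √x = 2·p_y/p_x, so x*(p_x,p_y) = (2·p_y/p_x)², and y* = (I − p_x·x*)/p_y.
Plugging in: x* = (2·12.75/6.75)² = 14.2716, y* = 4.6013.
Expenditure on x: 6.75·14.2716 = 96.3333; share = 0.6215.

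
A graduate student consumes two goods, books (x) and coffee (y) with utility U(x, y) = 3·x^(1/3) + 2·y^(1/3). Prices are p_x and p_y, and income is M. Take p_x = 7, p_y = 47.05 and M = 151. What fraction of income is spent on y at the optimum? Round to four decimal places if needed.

share on y = 0.1735

From the CES first-order condition, (3/2)·(y/x)^(2/3) = p_x/p_y.
Hence y/x = ((2/3)·p_x/p_y)^(1/(2/3)), i.e. raised to the 1.5 power.
With the ratio pinned down, the budget gives x* = M/(p_x + p_y·(y/x)) and y* = (y/x)·x*.
Numerically y/x = 0.031237, so x* = 151/(7 + 47.05·0.031237) = 17.8282 and y* = 0.031237·17.8282 = 0.5569.
Expenditure on y: 47.05·0.5569 = 26.2023; share = 0.1735.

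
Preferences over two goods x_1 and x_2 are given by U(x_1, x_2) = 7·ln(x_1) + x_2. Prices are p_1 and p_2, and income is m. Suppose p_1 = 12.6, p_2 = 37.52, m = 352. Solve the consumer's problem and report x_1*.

x_1* = 20.8444

MU_x_1 = 7/x_1, MU_x_2 = 1. Tangency: 7/x_1 = p_1/p_2.
So x_1*(p_1,p_2) = 7·p_2/p_1, independent of income; and x_2* = (m − 7·p_2)/p_2.
At the given prices: x_1* = 7·37.52/12.6 = 20.8444.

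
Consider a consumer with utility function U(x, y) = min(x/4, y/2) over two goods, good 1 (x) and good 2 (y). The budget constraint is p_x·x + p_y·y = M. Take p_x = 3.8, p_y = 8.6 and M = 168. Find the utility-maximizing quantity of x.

Leontief preferences: the optimum is at the kink where x/4 = y/2, i.e. y = (1/2)·x.
Budget: p_x·x + p_y·(1/2)·x = M, so (4·p_x + 2·p_y)·x = 4·M.
Demand: x*(p_x,p_y,M) = 4·M/(4·p_x + 2·p_y), y* = 2·M/(4·p_x + 2·p_y).
Here 4·3.8 + 2·8.6 = 32.4, giving x* = 20.7407.

x* = 20.7407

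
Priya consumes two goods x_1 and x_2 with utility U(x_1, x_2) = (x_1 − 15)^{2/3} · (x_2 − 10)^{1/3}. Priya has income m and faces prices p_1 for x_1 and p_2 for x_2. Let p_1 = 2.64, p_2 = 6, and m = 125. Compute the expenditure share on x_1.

share on x_1 = 0.4523

MRS = 2·(x_2−10)/(x_1−15). Tangency with p_1/p_2 gives x_2−10 = (1/2)·(p_1/p_2)·(x_1−15).
Substituting into the budget: x_1* = 15 + 2/3·(m − 15·p_1 − 10·p_2)/p_1, and x_2* = 10 + 1/3·(…)/p_2.
Discretionary income = 125 − 15·2.64 − 10·6 = 25.4; x_1* = 15 + 2/3·25.4/2.64 = 21.4141; x_2* = 10 + 1/3·25.4/6 = 11.4111.
Expenditure on x_1: 2.64·21.4141 = 56.5333; share = 0.4523.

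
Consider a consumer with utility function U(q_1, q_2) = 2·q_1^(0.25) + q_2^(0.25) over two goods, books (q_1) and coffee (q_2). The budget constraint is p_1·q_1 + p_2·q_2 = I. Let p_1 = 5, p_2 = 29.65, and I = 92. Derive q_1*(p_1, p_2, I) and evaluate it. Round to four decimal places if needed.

q_1* = 15.0912

MU_q_1 ∝ 2·q_1^(-0.75), MU_q_2 ∝ q_2^(-0.75), so MRS = 2·(q_2/q_1)^(0.75) = p_1/p_2.
Solve for the ratio: q_2/q_1 = [(1/2)·p_1/p_2]^(4/3).
Substitute q_2 = (q_2/q_1)·q_1 into the budget: q_1* = I/(p_1 + p_2·(q_2/q_1)).
Numerically q_2/q_1 = 0.036973, so q_1* = 92/(5 + 29.65·0.036973) = 15.0912.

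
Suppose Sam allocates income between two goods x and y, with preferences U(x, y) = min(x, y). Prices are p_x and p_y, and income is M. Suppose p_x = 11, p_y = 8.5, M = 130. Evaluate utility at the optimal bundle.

Leontief preferences: the optimum is at the kink where x/1 = y/1, i.e. y = x.
Budget: p_x·x + p_y·x = M, so (p_x + p_y)·x = M.
Demand: x*(p_x,p_y,M) = M/(p_x + p_y), y* = M/(p_x + p_y).
Here 11 + 8.5 = 19.5, giving x* = 6.6667 and y* = 6.6667.
Utility at the optimum: U(6.6667, 6.6667) = 6.6667.

V = 6.6667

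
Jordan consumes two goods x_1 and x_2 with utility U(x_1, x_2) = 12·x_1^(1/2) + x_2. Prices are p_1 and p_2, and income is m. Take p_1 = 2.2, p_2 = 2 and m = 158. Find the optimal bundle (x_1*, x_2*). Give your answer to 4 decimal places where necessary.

Thus x_1* = (6·p_2/p_1)² — independent of m — with the rest of income spent on x_2.
Plugging in: x_1* = (6·2/2.2)² = 29.7521, x_2* = 46.2727.

x_1* = 29.7521, x_2* = 46.2727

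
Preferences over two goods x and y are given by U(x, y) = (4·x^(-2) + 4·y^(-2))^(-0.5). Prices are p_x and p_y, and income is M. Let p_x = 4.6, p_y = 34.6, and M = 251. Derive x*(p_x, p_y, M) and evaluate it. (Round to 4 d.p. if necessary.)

x* = 11.2763

From the CES first-order condition, (y/x)^(3) = p_x/p_y.
Hence y/x = (p_x/p_y)^(1/(3)), i.e. raised to the 1/3 power.
With the ratio pinned down, the budget gives x* = M/(p_x + p_y·(y/x)) and y* = (y/x)·x*.
Numerically y/x = 0.51038, so x* = 251/(4.6 + 34.6·0.51038) = 11.2763.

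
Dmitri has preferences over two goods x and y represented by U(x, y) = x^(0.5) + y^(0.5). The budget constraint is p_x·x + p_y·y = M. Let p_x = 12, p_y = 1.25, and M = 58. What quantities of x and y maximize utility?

MU_x ∝ x^(-0.5), MU_y ∝ y^(-0.5), so MRS = (y/x)^(0.5) = p_x/p_y.
Hence y/x = (p_x/p_y)^(1/(0.5)), i.e. raised to the 2 power.
Substitute y = (y/x)·x into the budget: x* = M/(p_x + p_y·(y/x)).
Numerically y/x = 92.16, so x* = 58/(12 + 1.25·92.16) = 0.456 and y* = 92.16·0.456 = 42.0226.

x* = 0.456, y* = 42.0226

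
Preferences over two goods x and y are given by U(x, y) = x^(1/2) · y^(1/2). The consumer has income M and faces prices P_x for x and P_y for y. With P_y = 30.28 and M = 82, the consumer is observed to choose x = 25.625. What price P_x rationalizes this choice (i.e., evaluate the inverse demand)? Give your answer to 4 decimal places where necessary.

P_x = 1.6

Tangency: MRS = y/x = P_x/P_y.
So 0.5·P_y·y = 0.5·P_x·x; combined with the budget, a share 0.5 of income goes to x.
Demand: x*(P_x,P_y,M) = 0.5·M/P_x and y* = 0.5·M/P_y.
Set x* = 25.625 in the demand function and solve for P_x: P_x = 1.6.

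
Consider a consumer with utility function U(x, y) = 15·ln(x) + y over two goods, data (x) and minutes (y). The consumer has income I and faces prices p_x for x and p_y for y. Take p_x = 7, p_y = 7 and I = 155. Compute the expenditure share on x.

At the given prices: x* = 15·7/7 = 15, and y* = 7.1429.
Expenditure on x: 7·15 = 105; share = 0.6774.

share on x = 0.6774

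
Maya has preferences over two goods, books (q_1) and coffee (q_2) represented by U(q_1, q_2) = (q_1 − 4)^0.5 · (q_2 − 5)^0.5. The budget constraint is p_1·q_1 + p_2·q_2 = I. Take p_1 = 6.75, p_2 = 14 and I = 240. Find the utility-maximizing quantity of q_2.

MRS = (q_2−5)/(q_1−4). Tangency with p_1/p_2 gives q_2−5 = (p_1/p_2)·(q_1−4).
After buying the subsistence bundle (4, 5), a share 0.5 of the remaining income goes to q_1: q_1* = 4 + 0.5·(I − 4p_1 − 5p_2)/p_1.
Discretionary income = 240 − 4·6.75 − 5·14 = 143; q_2* = 5 + 0.5·143/14 = 10.1071.

q_2* = 10.1071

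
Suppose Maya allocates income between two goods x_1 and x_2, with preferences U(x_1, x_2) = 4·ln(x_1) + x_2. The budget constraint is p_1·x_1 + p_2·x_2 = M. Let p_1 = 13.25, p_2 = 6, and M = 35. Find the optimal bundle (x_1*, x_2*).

x_1* = 1.8113, x_2* = 1.8333

Set MRS = p_1/p_2: (4/x_1)/1 = p_1/p_2.
So x_1*(p_1,p_2) = 4·p_2/p_1, independent of income; and x_2* = (M − 4·p_2)/p_2.
At the given prices: x_1* = 4·6/13.25 = 1.8113, and x_2* = 1.8333.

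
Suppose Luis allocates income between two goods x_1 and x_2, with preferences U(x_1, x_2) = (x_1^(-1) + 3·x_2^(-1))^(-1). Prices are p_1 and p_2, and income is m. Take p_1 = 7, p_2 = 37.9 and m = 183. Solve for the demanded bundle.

x_1* = 5.1971, x_2* = 3.8686

MU_x_1 ∝ x_1^(-2), MU_x_2 ∝ 3·x_2^(-2), so MRS = (1/3)·(x_2/x_1)^(2) = p_1/p_2.
Hence x_2/x_1 = (3·p_1/p_2)^(1/(2)), i.e. raised to the 0.5 power.
With the ratio pinned down, the budget gives x_1* = m/(p_1 + p_2·(x_2/x_1)) and x_2* = (x_2/x_1)·x_1*.
Numerically x_2/x_1 = 0.744372, so x_1* = 183/(7 + 37.9·0.744372) = 5.1971 and x_2* = 0.744372·5.1971 = 3.8686.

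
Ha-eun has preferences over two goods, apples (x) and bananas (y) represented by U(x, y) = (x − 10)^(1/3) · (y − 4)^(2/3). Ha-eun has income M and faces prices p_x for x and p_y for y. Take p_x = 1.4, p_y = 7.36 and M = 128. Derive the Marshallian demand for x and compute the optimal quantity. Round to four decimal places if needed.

MRS = (1/2)·(y−4)/(x−10). Tangency with p_x/p_y gives y−4 = 2·(p_x/p_y)·(x−10).
After buying the subsistence bundle (10, 4), a share 1/3 of the remaining income goes to x: x* = 10 + 1/3·(M − 10p_x − 4p_y)/p_x.
Discretionary income = 128 − 10·1.4 − 4·7.36 = 84.56; x* = 10 + 1/3·84.56/1.4 = 30.1333.

x* = 30.1333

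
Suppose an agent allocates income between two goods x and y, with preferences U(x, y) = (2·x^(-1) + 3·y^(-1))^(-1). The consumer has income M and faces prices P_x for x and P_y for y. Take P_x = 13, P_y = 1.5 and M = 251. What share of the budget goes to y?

MRS = MU_x/MU_y = (2/3)·(y/x)^(2). Set equal to P_x/P_y.
Hence y/x = ((3/2)·P_x/P_y)^(1/(2)), i.e. raised to the 0.5 power.
With the ratio pinned down, the budget gives x* = M/(P_x + P_y·(y/x)) and y* = (y/x)·x*.
Numerically y/x = 3.605551, so x* = 251/(13 + 1.5·3.605551) = 13.6351 and y* = 3.605551·13.6351 = 49.1622.
Expenditure on y: 1.5·49.1622 = 73.7433; share = 0.2938.

share on y = 0.2938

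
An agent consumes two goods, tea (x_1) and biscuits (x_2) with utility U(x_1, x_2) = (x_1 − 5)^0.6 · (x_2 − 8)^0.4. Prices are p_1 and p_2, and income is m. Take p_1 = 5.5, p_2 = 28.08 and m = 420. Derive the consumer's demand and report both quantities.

x_1* = 23.312, x_2* = 10.3912

Discretionary income = 420 − 5·5.5 − 8·28.08 = 167.86; x_1* = 5 + 0.6·167.86/5.5 = 23.312; x_2* = 8 + 0.4·167.86/28.08 = 10.3912.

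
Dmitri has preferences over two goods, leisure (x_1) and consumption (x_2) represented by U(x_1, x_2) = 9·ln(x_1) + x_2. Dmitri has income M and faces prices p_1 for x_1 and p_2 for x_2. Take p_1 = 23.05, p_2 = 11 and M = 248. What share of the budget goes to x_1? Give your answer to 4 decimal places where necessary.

share on x_1 = 0.3992

Set MRS = p_1/p_2: (9/x_1)/1 = p_1/p_2.
So x_1*(p_1,p_2) = 9·p_2/p_1, independent of income; and x_2* = (M − 9·p_2)/p_2.
At the given prices: x_1* = 9·11/23.05 = 4.295, and x_2* = 13.5455.
Expenditure on x_1: 23.05·4.295 = 99; share = 0.3992.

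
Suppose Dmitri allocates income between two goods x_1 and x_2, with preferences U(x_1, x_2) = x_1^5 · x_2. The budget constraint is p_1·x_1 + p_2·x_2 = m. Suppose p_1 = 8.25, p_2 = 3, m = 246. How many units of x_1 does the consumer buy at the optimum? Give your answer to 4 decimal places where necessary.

x_1* = 24.8485

Tangency: MRS = 5·x_2/x_1 = p_1/p_2.
So 5·p_2·x_2 = p_1·x_1; combined with the budget, a share 5/6 of income goes to x_1.
Demand: x_1*(p_1,p_2,m) = 5/6·m/p_1 and x_2* = 1/6·m/p_2.
At p_1=8.25, p_2=3, m=246: x_1* = 5/6·246/8.25 = 24.8485.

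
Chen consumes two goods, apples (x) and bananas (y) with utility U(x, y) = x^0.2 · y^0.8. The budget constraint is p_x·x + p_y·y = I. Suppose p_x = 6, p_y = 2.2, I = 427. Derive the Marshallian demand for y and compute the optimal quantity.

y* = 155.2727

The MRS is (1/4)·y/x. Set MRS = p_x/p_y.
Rearranging, p_y·y = 4·p_x·x. Substituting into the budget gives p_x·x·(1 + 4) = I.
Demand: x*(p_x,p_y,I) = 0.2·I/p_x and y* = 0.8·I/p_y.
At p_x=6, p_y=2.2, I=427: y* = 0.8·427/2.2 = 155.2727.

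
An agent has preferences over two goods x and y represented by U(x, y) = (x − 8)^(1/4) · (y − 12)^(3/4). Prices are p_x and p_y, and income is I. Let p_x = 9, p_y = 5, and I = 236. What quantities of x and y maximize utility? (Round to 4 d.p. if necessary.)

Substituting into the budget: x* = 8 + 0.25·(I − 8·p_x − 12·p_y)/p_x, and y* = 12 + 0.75·(…)/p_y.
Discretionary income = 236 − 8·9 − 12·5 = 104; x* = 8 + 0.25·104/9 = 10.8889; y* = 12 + 0.75·104/5 = 27.6.

x* = 10.8889, y* = 27.6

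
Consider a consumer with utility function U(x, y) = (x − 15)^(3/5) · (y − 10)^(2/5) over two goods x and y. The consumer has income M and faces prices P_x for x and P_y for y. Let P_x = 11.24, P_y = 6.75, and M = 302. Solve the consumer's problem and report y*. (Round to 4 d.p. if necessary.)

This is Cobb-Douglas in (x−15, y−10): tangency gives 0.6·P_y·(y−10) = 0.4·P_x·(x−15).
Substituting into the budget: x* = 15 + 0.6·(M − 15·P_x − 10·P_y)/P_x, and y* = 10 + 0.4·(…)/P_y.
Discretionary income = 302 − 15·11.24 − 10·6.75 = 65.9; y* = 10 + 0.4·65.9/6.75 = 13.9052.

y* = 13.9052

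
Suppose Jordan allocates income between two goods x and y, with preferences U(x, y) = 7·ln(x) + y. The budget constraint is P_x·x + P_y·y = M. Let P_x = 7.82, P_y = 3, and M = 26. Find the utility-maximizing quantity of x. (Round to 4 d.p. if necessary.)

x* = 2.6854

At the given prices: x* = 7·3/7.82 = 2.6854.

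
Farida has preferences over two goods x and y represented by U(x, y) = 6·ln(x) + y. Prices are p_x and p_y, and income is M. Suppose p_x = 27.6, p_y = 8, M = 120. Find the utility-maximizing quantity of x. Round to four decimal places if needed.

x* = 1.7391

MU_x = 6/x, MU_y = 1. Tangency: 6/x = p_x/p_y.
So x*(p_x,p_y) = 6·p_y/p_x, independent of income; and y* = (M − 6·p_y)/p_y.
At the given prices: x* = 6·8/27.6 = 1.7391.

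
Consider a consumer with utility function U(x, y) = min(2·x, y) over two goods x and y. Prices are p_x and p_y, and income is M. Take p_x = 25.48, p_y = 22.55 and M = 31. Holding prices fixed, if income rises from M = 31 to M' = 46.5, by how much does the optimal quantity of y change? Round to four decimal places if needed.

Leontief preferences: the optimum is at the kink where x/1 = y/2, i.e. y = 2·x.
Budget: p_x·x + p_y·2·x = M, so (p_x + 2·p_y)·x = M.
Demand: x*(p_x,p_y,M) = M/(p_x + 2·p_y), y* = 2·M/(p_x + 2·p_y).
Here 25.48 + 2·22.55 = 70.58, giving y* = 0.8784.
At M' = 46.5: y* = 1.3177. Change: 1.3177 − 0.8784 = 0.4392.

Δy* = 0.4392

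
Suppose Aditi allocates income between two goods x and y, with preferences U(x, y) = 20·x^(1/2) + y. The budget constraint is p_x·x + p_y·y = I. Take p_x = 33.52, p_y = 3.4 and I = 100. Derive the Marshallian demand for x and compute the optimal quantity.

x* = 1.0288

Plugging in: x* = (10·3.4/33.52)² = 1.0288.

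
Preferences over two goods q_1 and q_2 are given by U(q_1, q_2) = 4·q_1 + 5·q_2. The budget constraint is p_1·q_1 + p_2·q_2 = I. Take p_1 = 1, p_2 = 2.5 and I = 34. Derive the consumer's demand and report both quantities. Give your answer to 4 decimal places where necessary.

q_1* = 34, q_2* = 0

Linear utility — the consumer picks whichever good has higher MU/price: 4/1 = 4 vs 5/2.5 = 2.
q_1 gives more utility per dollar, so spend all income on q_1: q_1* = I/p_1, q_2* = 0.
Numerically: q_1* = 34, q_2* = 0.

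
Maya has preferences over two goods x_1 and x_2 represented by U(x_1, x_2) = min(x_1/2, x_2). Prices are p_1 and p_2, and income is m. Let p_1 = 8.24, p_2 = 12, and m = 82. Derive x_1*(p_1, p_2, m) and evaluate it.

Here 2·8.24 + 12 = 28.48, giving x_1* = 5.7584.

x_1* = 5.7584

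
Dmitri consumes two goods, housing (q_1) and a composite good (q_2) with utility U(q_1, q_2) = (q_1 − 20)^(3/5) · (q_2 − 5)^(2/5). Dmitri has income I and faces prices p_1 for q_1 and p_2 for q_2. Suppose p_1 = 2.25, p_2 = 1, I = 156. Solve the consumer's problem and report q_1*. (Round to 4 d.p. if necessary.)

Let q_1' = q_1−20, q_2' = q_2−5. MRS = (3/2)·q_2'/q_1' = p_1/p_2.
After buying the subsistence bundle (20, 5), a share 0.6 of the remaining income goes to q_1: q_1* = 20 + 0.6·(I − 20p_1 − 5p_2)/p_1.
Discretionary income = 156 − 20·2.25 − 5·1 = 106; q_1* = 20 + 0.6·106/2.25 = 48.2667.

q_1* = 48.2667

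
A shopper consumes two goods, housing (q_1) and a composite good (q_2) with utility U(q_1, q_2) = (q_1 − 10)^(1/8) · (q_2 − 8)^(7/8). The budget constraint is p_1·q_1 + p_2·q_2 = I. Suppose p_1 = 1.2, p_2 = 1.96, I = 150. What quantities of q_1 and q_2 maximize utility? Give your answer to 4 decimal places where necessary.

After buying the subsistence bundle (10, 8), a share 0.125 of the remaining income goes to q_1: q_1* = 10 + 0.125·(I − 10p_1 − 8p_2)/p_1.
Discretionary income = 150 − 10·1.2 − 8·1.96 = 122.32; q_1* = 10 + 0.125·122.32/1.2 = 22.7417; q_2* = 8 + 0.875·122.32/1.96 = 62.6071.

q_1* = 22.7417, q_2* = 62.6071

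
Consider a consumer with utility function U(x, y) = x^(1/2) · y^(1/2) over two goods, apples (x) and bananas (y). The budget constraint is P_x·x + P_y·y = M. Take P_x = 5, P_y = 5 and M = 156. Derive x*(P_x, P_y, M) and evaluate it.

The MRS is y/x. Set MRS = P_x/P_y.
So 0.5·P_y·y = 0.5·P_x·x; combined with the budget, a share 0.5 of income goes to x.
Demand: x*(P_x,P_y,M) = 0.5·M/P_x and y* = 0.5·M/P_y.
At P_x=5, P_y=5, M=156: x* = 0.5·156/5 = 15.6.

x* = 15.6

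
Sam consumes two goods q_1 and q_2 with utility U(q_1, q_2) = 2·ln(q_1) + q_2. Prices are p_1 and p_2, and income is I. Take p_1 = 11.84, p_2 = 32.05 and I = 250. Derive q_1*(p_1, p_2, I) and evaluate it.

Set MRS = p_1/p_2: (2/q_1)/1 = p_1/p_2.
So q_1*(p_1,p_2) = 2·p_2/p_1, independent of income; and q_2* = (I − 2·p_2)/p_2.
At the given prices: q_1* = 2·32.05/11.84 = 5.4139.

q_1* = 5.4139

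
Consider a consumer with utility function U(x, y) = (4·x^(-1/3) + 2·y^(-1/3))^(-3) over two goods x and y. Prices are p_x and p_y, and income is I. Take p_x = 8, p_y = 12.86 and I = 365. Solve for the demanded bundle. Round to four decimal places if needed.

MRS = MU_x/MU_y = 2·(y/x)^(4/3). Set equal to p_x/p_y.
Hence y/x = ((1/2)·p_x/p_y)^(1/(4/3)), i.e. raised to the 0.75 power.
With the ratio pinned down, the budget gives x* = I/(p_x + p_y·(y/x)) and y* = (y/x)·x*.
Numerically y/x = 0.416499, so x* = 365/(8 + 12.86·0.416499) = 27.3282 and y* = 0.416499·27.3282 = 11.3822.

x* = 27.3282, y* = 11.3822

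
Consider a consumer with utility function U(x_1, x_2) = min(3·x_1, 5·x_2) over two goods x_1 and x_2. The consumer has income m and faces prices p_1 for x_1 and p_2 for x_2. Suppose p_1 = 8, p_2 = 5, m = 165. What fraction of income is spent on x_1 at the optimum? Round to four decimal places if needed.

share on x_1 = 0.7273

With perfect complements, no substitution: consume in ratio x_1:x_2 = 5:3.
Budget: p_1·x_1 + p_2·(3/5)·x_1 = m, so (5·p_1 + 3·p_2)·x_1 = 5·m.
Demand: x_1*(p_1,p_2,m) = 5·m/(5·p_1 + 3·p_2), x_2* = 3·m/(5·p_1 + 3·p_2).
Here 5·8 + 3·5 = 55, giving x_1* = 15 and x_2* = 9.
Expenditure on x_1: 8·15 = 120; share = 0.7273.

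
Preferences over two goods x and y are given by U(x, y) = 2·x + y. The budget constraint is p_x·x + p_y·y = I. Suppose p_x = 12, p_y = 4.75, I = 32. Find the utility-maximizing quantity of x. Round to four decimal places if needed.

x* = 0

Perfect substitutes: compare marginal utility per dollar. 2/p_x vs 1/p_y → 0.1667 vs 0.2105.
y gives more utility per dollar, so spend all income on y: y* = I/p_y, x* = 0.
Numerically: x* = 0, y* = 6.7368.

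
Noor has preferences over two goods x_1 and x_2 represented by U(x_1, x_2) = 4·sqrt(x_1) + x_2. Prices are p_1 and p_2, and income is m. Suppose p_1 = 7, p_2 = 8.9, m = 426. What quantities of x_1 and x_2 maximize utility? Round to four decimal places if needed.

x_1* = 6.4661, x_2* = 42.7795

Set MRS = p_1/p_2: 2·x_1^(−1/2) = p_1/p_2.
Thus x_1* = (2·p_2/p_1)² — independent of m — with the rest of income spent on x_2.
Plugging in: x_1* = (2·8.9/7)² = 6.4661, x_2* = 42.7795.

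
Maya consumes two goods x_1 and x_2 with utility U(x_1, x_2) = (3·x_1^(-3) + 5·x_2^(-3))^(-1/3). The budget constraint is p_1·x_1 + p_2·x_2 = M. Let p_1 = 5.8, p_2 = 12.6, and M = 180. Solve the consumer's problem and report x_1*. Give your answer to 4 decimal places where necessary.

From the CES first-order condition, (3/5)·(x_2/x_1)^(4) = p_1/p_2.
Solve for the ratio: x_2/x_1 = [(5/3)·p_1/p_2]^(0.25).
With the ratio pinned down, the budget gives x_1* = M/(p_1 + p_2·(x_2/x_1)) and x_2* = (x_2/x_1)·x_1*.
Numerically x_2/x_1 = 0.935894, so x_1* = 180/(5.8 + 12.6·0.935894) = 10.2318.

x_1* = 10.2318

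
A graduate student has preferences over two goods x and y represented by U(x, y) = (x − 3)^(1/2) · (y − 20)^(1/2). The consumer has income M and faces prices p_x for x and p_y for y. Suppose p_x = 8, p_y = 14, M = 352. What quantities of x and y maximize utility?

x* = 6, y* = 21.7143

Let x' = x−3, y' = y−20. MRS = y'/x' = p_x/p_y.
Substituting into the budget: x* = 3 + 0.5·(M − 3·p_x − 20·p_y)/p_x, and y* = 20 + 0.5·(…)/p_y.
Discretionary income = 352 − 3·8 − 20·14 = 48; x* = 3 + 0.5·48/8 = 6; y* = 20 + 0.5·48/14 = 21.7143.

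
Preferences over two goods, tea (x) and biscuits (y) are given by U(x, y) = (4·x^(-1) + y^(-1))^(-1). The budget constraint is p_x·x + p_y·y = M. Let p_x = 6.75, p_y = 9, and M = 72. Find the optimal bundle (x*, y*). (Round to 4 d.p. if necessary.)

x* = 6.7624, y* = 2.9282

MRS = MU_x/MU_y = 4·(y/x)^(2). Set equal to p_x/p_y.
Hence y/x = ((1/4)·p_x/p_y)^(1/(2)), i.e. raised to the 0.5 power.
With the ratio pinned down, the budget gives x* = M/(p_x + p_y·(y/x)) and y* = (y/x)·x*.
Numerically y/x = 0.433013, so x* = 72/(6.75 + 9·0.433013) = 6.7624 and y* = 0.433013·6.7624 = 2.9282.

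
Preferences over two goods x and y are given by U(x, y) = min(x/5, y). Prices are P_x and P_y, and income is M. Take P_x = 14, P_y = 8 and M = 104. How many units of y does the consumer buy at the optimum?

y* = 1.3333

With perfect complements, no substitution: consume in ratio x:y = 5:1.
Budget: P_x·x + P_y·(1/5)·x = M, so (5·P_x + P_y)·x = 5·M.
Demand: x*(P_x,P_y,M) = 5·M/(5·P_x + P_y), y* = M/(5·P_x + P_y).
Here 5·14 + 8 = 78, giving y* = 1.3333.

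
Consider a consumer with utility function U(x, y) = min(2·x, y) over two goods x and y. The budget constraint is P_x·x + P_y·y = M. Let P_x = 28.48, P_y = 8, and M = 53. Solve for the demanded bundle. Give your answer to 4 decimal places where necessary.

Leontief preferences: the optimum is at the kink where x/1 = y/2, i.e. y = 2·x.
Budget: P_x·x + P_y·2·x = M, so (P_x + 2·P_y)·x = M.
Demand: x*(P_x,P_y,M) = M/(P_x + 2·P_y), y* = 2·M/(P_x + 2·P_y).
Here 28.48 + 2·8 = 44.48, giving x* = 1.1915 and y* = 2.3831.

x* = 1.1915, y* = 2.3831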